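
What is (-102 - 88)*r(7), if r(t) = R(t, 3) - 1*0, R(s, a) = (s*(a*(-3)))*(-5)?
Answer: -59850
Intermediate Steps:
R(s, a) = 15*a*s (R(s, a) = (s*(-3*a))*(-5) = -3*a*s*(-5) = 15*a*s)
r(t) = 45*t (r(t) = 15*3*t - 1*0 = 45*t + 0 = 45*t)
(-102 - 88)*r(7) = (-102 - 88)*(45*7) = -190*315 = -59850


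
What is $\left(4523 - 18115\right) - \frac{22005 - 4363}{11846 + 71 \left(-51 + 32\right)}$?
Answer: $- \frac{142692866}{10497} \approx -13594.0$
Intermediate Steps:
$\left(4523 - 18115\right) - \frac{22005 - 4363}{11846 + 71 \left(-51 + 32\right)} = -13592 - \frac{17642}{11846 + 71 \left(-19\right)} = -13592 - \frac{17642}{11846 - 1349} = -13592 - \frac{17642}{10497} = - \frac{142692866}{10497}$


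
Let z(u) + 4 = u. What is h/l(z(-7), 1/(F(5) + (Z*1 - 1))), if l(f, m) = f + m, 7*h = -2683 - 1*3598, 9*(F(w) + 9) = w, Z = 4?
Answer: 43967/548 ≈ 80.232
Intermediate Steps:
z(u) = -4 + u
F(w) = -9 + w/9
h = -6281/7 (h = (-2683 - 1*3598)/7 = (-2683 - 3598)/7 = (⅐)*(-6281) = -6281/7 ≈ -897.29)
h/l(z(-7), 1/(F(5) + (Z*1 - 1))) = -6281/(7*((-4 - 7) + 1/((-9 + (⅑)*5) + (4*1 - 1)))) = -6281/(7*(-11 + 1/((-9 + 5/9) + (4 - 1)))) = -6281/(7*(-11 + 1/(-76/9 + 3))) = -6281/(7*(-11 + 1/(-49/9))) = -6281/(7*(-11 - 9/49)) = -6281/(7*(-548/49)) = -6281/7*(-49/548) = 43967/548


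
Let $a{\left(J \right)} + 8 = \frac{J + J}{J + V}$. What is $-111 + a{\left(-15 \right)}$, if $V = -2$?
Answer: $- \frac{1993}{17} \approx -117.24$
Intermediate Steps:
$a{\left(J \right)} = -8 + \frac{2 J}{-2 + J}$ ($a{\left(J \right)} = -8 + \frac{J + J}{J - 2} = -8 + \frac{2 J}{-2 + J}$)
$-111 + a{\left(-15 \right)} = -111 + \frac{2 \left(8 - -45\right)}{-2 - 15} = -111 + \frac{2 \left(8 + 45\right)}{-17} = -111 + 2 \left(- \frac{1}{17}\right) 53 = -111 - \frac{106}{17} = - \frac{1993}{17}$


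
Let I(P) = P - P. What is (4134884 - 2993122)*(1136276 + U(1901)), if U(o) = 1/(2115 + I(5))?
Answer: 2743909544971642/2115 ≈ 1.2974e+12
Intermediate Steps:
I(P) = 0
U(o) = 1/2115 (U(o) = 1/(2115 + 0) = 1/2115)
(4134884 - 2993122)*(1136276 + U(1901)) = (4134884 - 2993122)*(1136276 + 1/2115) = 1141762*(2403223741/2115) = 2743909544971642/2115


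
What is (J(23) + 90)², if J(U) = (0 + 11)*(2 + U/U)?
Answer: 15129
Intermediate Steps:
J(U) = 33 (J(U) = 11*(2 + 1) = 11*3 = 33)
(J(23) + 90)² = (33 + 90)² = 123² = 15129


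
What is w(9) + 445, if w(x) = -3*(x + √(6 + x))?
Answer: 418 - 3*√15 ≈ 406.38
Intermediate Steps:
w(x) = -3*x - 3*√(6 + x)
w(9) + 445 = (-3*9 - 3*√(6 + 9)) + 445 = (-27 - 3*√15) + 445 = 418 - 3*√15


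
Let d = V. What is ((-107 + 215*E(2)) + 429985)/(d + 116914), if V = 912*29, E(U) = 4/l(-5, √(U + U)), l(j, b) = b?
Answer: 215154/71681 ≈ 3.0015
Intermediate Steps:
E(U) = 2*√2/√U (E(U) = 4/(√(U + U)) = 4/(√(2*U)) = 4/((√2*√U)) = 4*(√2/(2*√U)) = 2*√2/√U)
V = 26448
d = 26448
((-107 + 215*E(2)) + 429985)/(d + 116914) = ((-107 + 215*(2*√2/√2)) + 429985)/(26448 + 116914) = ((-107 + 215*(2*√2*(√2/2))) + 429985)/143362 = ((-107 + 215*2) + 429985)*(1/143362) = ((-107 + 430) + 429985)*(1/143362) = (323 + 429985)*(1/143362) = 430308*(1/143362) = 215154/71681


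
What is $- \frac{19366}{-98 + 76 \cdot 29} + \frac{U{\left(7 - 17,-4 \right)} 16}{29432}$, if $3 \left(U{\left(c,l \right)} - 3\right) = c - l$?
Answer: $- \frac{210779}{22923} \approx -9.1951$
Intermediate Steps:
$U{\left(c,l \right)} = 3 - \frac{l}{3} + \frac{c}{3}$ ($U{\left(c,l \right)} = 3 + \frac{c - l}{3} = 3 + \left(- \frac{l}{3} + \frac{c}{3}\right) = 3 - \frac{l}{3} + \frac{c}{3}$)
$- \frac{19366}{-98 + 76 \cdot 29} + \frac{U{\left(7 - 17,-4 \right)} 16}{29432} = - \frac{19366}{-98 + 76 \cdot 29} + \frac{\left(3 - - \frac{4}{3} + \frac{7 - 17}{3}\right) 16}{29432} = - \frac{19366}{-98 + 2204} + \left(3 + \frac{4}{3} + \frac{7 - 17}{3}\right) 16 \cdot \frac{1}{29432} = - \frac{19366}{2106} + \left(3 + \frac{4}{3} + \frac{1}{3} \left(-10\right)\right) 16 \cdot \frac{1}{29432} = \left(-19366\right) \frac{1}{2106} + \left(3 + \frac{4}{3} - \frac{10}{3}\right) 16 \cdot \frac{1}{29432} = - \frac{9683}{1053} + 1 \cdot 16 \cdot \frac{1}{29432} = - \frac{9683}{1053} + 16 \cdot \frac{1}{29432} = - \frac{9683}{1053} + \frac{2}{3679} = - \frac{210779}{22923}$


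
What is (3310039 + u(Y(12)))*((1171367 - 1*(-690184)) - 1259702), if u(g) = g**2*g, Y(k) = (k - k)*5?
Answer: 1992143662111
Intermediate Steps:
Y(k) = 0 (Y(k) = 0*5 = 0)
u(g) = g**3
(3310039 + u(Y(12)))*((1171367 - 1*(-690184)) - 1259702) = (3310039 + 0**3)*((1171367 - 1*(-690184)) - 1259702) = (3310039 + 0)*((1171367 + 690184) - 1259702) = 3310039*(1861551 - 1259702) = 3310039*601849 = 1992143662111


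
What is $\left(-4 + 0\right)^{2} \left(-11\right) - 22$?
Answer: $-198$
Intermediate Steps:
$\left(-4 + 0\right)^{2} \left(-11\right) - 22 = \left(-4\right)^{2} \left(-11\right) - 22 = 16 \left(-11\right) - 22 = -176 - 22 = -198$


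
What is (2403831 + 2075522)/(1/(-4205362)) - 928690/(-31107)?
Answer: -585971918808751412/31107 ≈ -1.8837e+13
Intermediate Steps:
(2403831 + 2075522)/(1/(-4205362)) - 928690/(-31107) = 4479353/(-1/4205362) - 928690*(-1/31107) = 4479353*(-4205362) + 928690/31107 = -18837300890786 + 928690/31107 = -585971918808751412/31107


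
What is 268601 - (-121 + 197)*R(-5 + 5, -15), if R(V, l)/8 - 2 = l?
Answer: 276505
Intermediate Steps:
R(V, l) = 16 + 8*l
268601 - (-121 + 197)*R(-5 + 5, -15) = 268601 - (-121 + 197)*(16 + 8*(-15)) = 268601 - 76*(16 - 120) = 268601 - 76*(-104) = 268601 - 1*(-7904) = 268601 + 7904 = 276505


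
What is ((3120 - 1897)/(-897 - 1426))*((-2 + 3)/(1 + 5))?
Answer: -1223/13938 ≈ -0.087746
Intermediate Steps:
((3120 - 1897)/(-897 - 1426))*((-2 + 3)/(1 + 5)) = (1223/(-2323))*(1/6) = (1223*(-1/2323))*(1*(⅙)) = -1223/2323*⅙ = -1223/13938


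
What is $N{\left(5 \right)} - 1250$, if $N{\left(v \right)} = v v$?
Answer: $-1225$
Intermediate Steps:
$N{\left(v \right)} = v^{2}$
$N{\left(5 \right)} - 1250 = 5^{2} - 1250 = 25 - 1250 = -1225$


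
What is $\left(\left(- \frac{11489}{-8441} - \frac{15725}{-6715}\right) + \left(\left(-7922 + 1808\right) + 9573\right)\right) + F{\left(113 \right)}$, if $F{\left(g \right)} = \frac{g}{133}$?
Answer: $\frac{307181039968}{88689587} \approx 3463.6$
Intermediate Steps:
$F{\left(g \right)} = \frac{g}{133}$ ($F{\left(g \right)} = g \frac{1}{133} = \frac{g}{133}$)
$\left(\left(- \frac{11489}{-8441} - \frac{15725}{-6715}\right) + \left(\left(-7922 + 1808\right) + 9573\right)\right) + F{\left(113 \right)} = \left(\left(- \frac{11489}{-8441} - \frac{15725}{-6715}\right) + \left(\left(-7922 + 1808\right) + 9573\right)\right) + \frac{1}{133} \cdot 113 = \left(\left(\left(-11489\right) \left(- \frac{1}{8441}\right) - - \frac{185}{79}\right) + \left(-6114 + 9573\right)\right) + \frac{113}{133} = \left(\left(\frac{11489}{8441} + \frac{185}{79}\right) + 3459\right) + \frac{113}{133} = \left(\frac{2469216}{666839} + 3459\right) + \frac{113}{133} = \frac{2309065317}{666839} + \frac{113}{133} = \frac{307181039968}{88689587}$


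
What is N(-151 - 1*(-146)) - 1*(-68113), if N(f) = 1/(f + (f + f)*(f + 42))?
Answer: 25542374/375 ≈ 68113.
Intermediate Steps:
N(f) = 1/(f + 2*f*(42 + f)) (N(f) = 1/(f + (2*f)*(42 + f)) = 1/(f + 2*f*(42 + f)))
N(-151 - 1*(-146)) - 1*(-68113) = 1/((-151 - 1*(-146))*(85 + 2*(-151 - 1*(-146)))) - 1*(-68113) = 1/((-151 + 146)*(85 + 2*(-151 + 146))) + 68113 = 1/((-5)*(85 + 2*(-5))) + 68113 = -1/(5*(85 - 10)) + 68113 = -⅕/75 + 68113 = -⅕*1/75 + 68113 = -1/375 + 68113 = 25542374/375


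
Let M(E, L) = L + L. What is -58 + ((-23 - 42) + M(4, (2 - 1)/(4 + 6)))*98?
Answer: -32042/5 ≈ -6408.4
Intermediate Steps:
M(E, L) = 2*L
-58 + ((-23 - 42) + M(4, (2 - 1)/(4 + 6)))*98 = -58 + ((-23 - 42) + 2*((2 - 1)/(4 + 6)))*98 = -58 + (-65 + 2*(1/10))*98 = -58 + (-65 + 2*(1*(⅒)))*98 = -58 + (-65 + 2*(⅒))*98 = -58 + (-65 + ⅕)*98 = -58 - 324/5*98 = -58 - 31752/5 = -32042/5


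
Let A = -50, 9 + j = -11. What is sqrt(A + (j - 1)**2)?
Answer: sqrt(391) ≈ 19.774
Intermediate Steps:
j = -20 (j = -9 - 11 = -20)
sqrt(A + (j - 1)**2) = sqrt(-50 + (-20 - 1)**2) = sqrt(-50 + (-21)**2) = sqrt(-50 + 441) = sqrt(391)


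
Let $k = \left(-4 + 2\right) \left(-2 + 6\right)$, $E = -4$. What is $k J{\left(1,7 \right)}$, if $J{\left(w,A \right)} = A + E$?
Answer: $-24$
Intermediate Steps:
$k = -8$ ($k = \left(-2\right) 4 = -8$)
$J{\left(w,A \right)} = -4 + A$ ($J{\left(w,A \right)} = A - 4 = -4 + A$)
$k J{\left(1,7 \right)} = - 8 \left(-4 + 7\right) = \left(-8\right) 3 = -24$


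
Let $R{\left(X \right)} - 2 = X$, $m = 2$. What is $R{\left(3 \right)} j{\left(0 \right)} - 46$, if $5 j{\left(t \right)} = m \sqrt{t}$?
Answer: $-46$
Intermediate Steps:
$R{\left(X \right)} = 2 + X$
$j{\left(t \right)} = \frac{2 \sqrt{t}}{5}$
$R{\left(3 \right)} j{\left(0 \right)} - 46 = \left(2 + 3\right) \frac{2 \sqrt{0}}{5} - 46 = 5 \cdot \frac{2}{5} \cdot 0 - 46 = 5 \cdot 0 - 46 = 0 - 46 = -46$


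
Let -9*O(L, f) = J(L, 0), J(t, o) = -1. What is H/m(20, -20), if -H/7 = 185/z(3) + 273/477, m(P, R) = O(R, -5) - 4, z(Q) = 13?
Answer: 91794/3445 ≈ 26.646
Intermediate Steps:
O(L, f) = 1/9 (O(L, f) = -1/9*(-1) = 1/9)
m(P, R) = -35/9 (m(P, R) = 1/9 - 4 = -35/9)
H = -214186/2067 (H = -7*(185/13 + 273/477) = -7*(185*(1/13) + 273*(1/477)) = -7*(185/13 + 91/159) = -7*30598/2067 = -214186/2067 ≈ -103.62)
H/m(20, -20) = -214186/(2067*(-35/9)) = -214186/2067*(-9/35) = 91794/3445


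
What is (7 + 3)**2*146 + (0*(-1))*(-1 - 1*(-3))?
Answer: 14600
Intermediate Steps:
(7 + 3)**2*146 + (0*(-1))*(-1 - 1*(-3)) = 10**2*146 + 0*(-1 + 3) = 100*146 + 0*2 = 14600 + 0 = 14600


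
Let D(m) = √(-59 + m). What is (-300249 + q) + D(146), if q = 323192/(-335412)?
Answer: -25176860195/83853 + √87 ≈ -3.0024e+5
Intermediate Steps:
q = -80798/83853 (q = 323192*(-1/335412) = -80798/83853 ≈ -0.96357)
(-300249 + q) + D(146) = (-300249 - 80798/83853) + √(-59 + 146) = -25176860195/83853 + √87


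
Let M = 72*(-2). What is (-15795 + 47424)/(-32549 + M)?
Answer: -31629/32693 ≈ -0.96745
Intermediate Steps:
M = -144
(-15795 + 47424)/(-32549 + M) = (-15795 + 47424)/(-32549 - 144) = 31629/(-32693) = 31629*(-1/32693) = -31629/32693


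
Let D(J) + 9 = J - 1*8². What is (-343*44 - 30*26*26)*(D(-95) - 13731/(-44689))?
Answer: 11525152644/1943 ≈ 5.9316e+6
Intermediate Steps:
D(J) = -73 + J (D(J) = -9 + (J - 1*8²) = -9 + (J - 1*64) = -9 + (J - 64) = -9 + (-64 + J) = -73 + J)
(-343*44 - 30*26*26)*(D(-95) - 13731/(-44689)) = (-343*44 - 30*26*26)*((-73 - 95) - 13731/(-44689)) = (-15092 - 780*26)*(-168 - 13731*(-1/44689)) = (-15092 - 20280)*(-168 + 597/1943) = -35372*(-325827/1943) = 11525152644/1943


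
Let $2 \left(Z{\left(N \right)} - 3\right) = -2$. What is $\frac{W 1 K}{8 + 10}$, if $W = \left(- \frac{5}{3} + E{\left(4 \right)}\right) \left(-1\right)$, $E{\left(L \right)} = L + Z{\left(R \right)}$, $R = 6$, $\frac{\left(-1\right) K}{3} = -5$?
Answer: $- \frac{65}{18} \approx -3.6111$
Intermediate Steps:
$K = 15$ ($K = \left(-3\right) \left(-5\right) = 15$)
$Z{\left(N \right)} = 2$ ($Z{\left(N \right)} = 3 + \frac{1}{2} \left(-2\right) = 3 - 1 = 2$)
$E{\left(L \right)} = 2 + L$ ($E{\left(L \right)} = L + 2 = 2 + L$)
$W = - \frac{13}{3}$ ($W = \left(- \frac{5}{3} + \left(2 + 4\right)\right) \left(-1\right) = \left(\left(-5\right) \frac{1}{3} + 6\right) \left(-1\right) = \left(- \frac{5}{3} + 6\right) \left(-1\right) = \frac{13}{3} \left(-1\right) = - \frac{13}{3} \approx -4.3333$)
$\frac{W 1 K}{8 + 10} = \frac{\left(- \frac{13}{3}\right) 1 \cdot 15}{8 + 10} = \frac{\left(- \frac{13}{3}\right) 15}{18} = \left(-65\right) \frac{1}{18} = - \frac{65}{18}$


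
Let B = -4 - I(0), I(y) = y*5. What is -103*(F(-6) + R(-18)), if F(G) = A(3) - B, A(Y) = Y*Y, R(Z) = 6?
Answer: -1957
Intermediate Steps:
I(y) = 5*y
A(Y) = Y²
B = -4 (B = -4 - 5*0 = -4 - 1*0 = -4 + 0 = -4)
F(G) = 13 (F(G) = 3² - 1*(-4) = 9 + 4 = 13)
-103*(F(-6) + R(-18)) = -103*(13 + 6) = -103*19 = -1957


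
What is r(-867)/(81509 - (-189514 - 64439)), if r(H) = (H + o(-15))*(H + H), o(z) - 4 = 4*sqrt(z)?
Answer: 748221/167731 - 3468*I*sqrt(15)/167731 ≈ 4.4608 - 0.080078*I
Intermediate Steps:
o(z) = 4 + 4*sqrt(z)
r(H) = 2*H*(4 + H + 4*I*sqrt(15)) (r(H) = (H + (4 + 4*sqrt(-15)))*(H + H) = (H + (4 + 4*(I*sqrt(15))))*(2*H) = (H + (4 + 4*I*sqrt(15)))*(2*H) = (4 + H + 4*I*sqrt(15))*(2*H) = 2*H*(4 + H + 4*I*sqrt(15)))
r(-867)/(81509 - (-189514 - 64439)) = (2*(-867)*(4 - 867 + 4*I*sqrt(15)))/(81509 - (-189514 - 64439)) = (2*(-867)*(-863 + 4*I*sqrt(15)))/(81509 - 1*(-253953)) = (1496442 - 6936*I*sqrt(15))/(81509 + 253953) = (1496442 - 6936*I*sqrt(15))/335462 = (1496442 - 6936*I*sqrt(15))*(1/335462) = 748221/167731 - 3468*I*sqrt(15)/167731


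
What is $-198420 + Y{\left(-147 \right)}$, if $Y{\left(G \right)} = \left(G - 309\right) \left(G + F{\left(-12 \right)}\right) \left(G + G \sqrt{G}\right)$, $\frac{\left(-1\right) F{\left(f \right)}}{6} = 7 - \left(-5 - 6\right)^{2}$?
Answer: $35797764 + 251973288 i \sqrt{3} \approx 3.5798 \cdot 10^{7} + 4.3643 \cdot 10^{8} i$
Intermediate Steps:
$F{\left(f \right)} = 684$ ($F{\left(f \right)} = - 6 \left(7 - \left(-5 - 6\right)^{2}\right) = - 6 \left(7 - \left(-11\right)^{2}\right) = - 6 \left(7 - 121\right) = \left(-6\right) \left(-114\right) = 684$)
$Y{\left(G \right)} = \left(-309 + G\right) \left(684 + G\right) \left(G + G^{\frac{3}{2}}\right)$ ($Y{\left(G \right)} = \left(G - 309\right) \left(G + 684\right) \left(G + G \sqrt{G}\right) = \left(-309 + G\right) \left(684 + G\right) \left(G + G^{\frac{3}{2}}\right)$)
$-198420 + Y{\left(-147 \right)} = -198420 + \left(\left(-147\right)^{3} + \left(-147\right)^{\frac{7}{2}} - -31069332 - 211356 \left(-147\right)^{\frac{3}{2}} + 375 \left(-147\right)^{2} + 375 \left(-147\right)^{\frac{5}{2}}\right) = -198420 + \left(-3176523 - 22235661 i \sqrt{3} + 31069332 - 211356 \left(- 1029 i \sqrt{3}\right) + 375 \cdot 21609 + 375 \cdot 151263 i \sqrt{3}\right) = -198420 + \left(-3176523 - 22235661 i \sqrt{3} + 31069332 + 217485324 i \sqrt{3} + 8103375 + 56723625 i \sqrt{3}\right) = -198420 + \left(35996184 + 251973288 i \sqrt{3}\right) = 35797764 + 251973288 i \sqrt{3}$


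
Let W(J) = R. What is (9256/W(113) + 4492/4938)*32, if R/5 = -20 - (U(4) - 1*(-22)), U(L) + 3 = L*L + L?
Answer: -710095808/728355 ≈ -974.93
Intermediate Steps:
U(L) = -3 + L + L² (U(L) = -3 + (L*L + L) = -3 + (L² + L) = -3 + (L + L²) = -3 + L + L²)
R = -295 (R = 5*(-20 - ((-3 + 4 + 4²) - 1*(-22))) = 5*(-20 - ((-3 + 4 + 16) + 22)) = 5*(-20 - (17 + 22)) = 5*(-20 - 1*39) = 5*(-20 - 39) = 5*(-59) = -295)
W(J) = -295
(9256/W(113) + 4492/4938)*32 = (9256/(-295) + 4492/4938)*32 = (9256*(-1/295) + 4492*(1/4938))*32 = (-9256/295 + 2246/2469)*32 = -22190494/728355*32 = -710095808/728355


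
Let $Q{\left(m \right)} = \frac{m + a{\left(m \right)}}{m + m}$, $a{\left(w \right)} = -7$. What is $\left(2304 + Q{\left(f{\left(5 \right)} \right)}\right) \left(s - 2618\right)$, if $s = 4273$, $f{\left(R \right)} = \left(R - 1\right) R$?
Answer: $\frac{30509263}{8} \approx 3.8137 \cdot 10^{6}$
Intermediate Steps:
$f{\left(R \right)} = R \left(-1 + R\right)$ ($f{\left(R \right)} = \left(-1 + R\right) R = R \left(-1 + R\right)$)
$Q{\left(m \right)} = \frac{-7 + m}{2 m}$ ($Q{\left(m \right)} = \frac{m - 7}{m + m} = \frac{-7 + m}{2 m}$)
$\left(2304 + Q{\left(f{\left(5 \right)} \right)}\right) \left(s - 2618\right) = \left(2304 + \frac{-7 + 5 \left(-1 + 5\right)}{2 \cdot 5 \left(-1 + 5\right)}\right) \left(4273 - 2618\right) = \left(2304 + \frac{-7 + 5 \cdot 4}{2 \cdot 5 \cdot 4}\right) 1655 = \left(2304 + \frac{-7 + 20}{2 \cdot 20}\right) 1655 = \left(2304 + \frac{1}{2} \cdot \frac{1}{20} \cdot 13\right) 1655 = \left(2304 + \frac{13}{40}\right) 1655 = \frac{92173}{40} \cdot 1655 = \frac{30509263}{8}$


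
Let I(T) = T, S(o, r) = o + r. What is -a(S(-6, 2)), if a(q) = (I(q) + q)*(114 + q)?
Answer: 880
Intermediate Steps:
a(q) = 2*q*(114 + q) (a(q) = (q + q)*(114 + q) = (2*q)*(114 + q) = 2*q*(114 + q))
-a(S(-6, 2)) = -2*(-6 + 2)*(114 + (-6 + 2)) = -2*(-4)*(114 - 4) = -2*(-4)*110 = -1*(-880) = 880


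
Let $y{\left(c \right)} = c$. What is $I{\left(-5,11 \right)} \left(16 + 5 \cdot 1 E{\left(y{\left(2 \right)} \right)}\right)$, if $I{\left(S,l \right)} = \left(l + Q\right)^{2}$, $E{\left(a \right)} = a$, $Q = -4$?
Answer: $1274$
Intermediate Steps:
$I{\left(S,l \right)} = \left(-4 + l\right)^{2}$ ($I{\left(S,l \right)} = \left(l - 4\right)^{2} = \left(-4 + l\right)^{2}$)
$I{\left(-5,11 \right)} \left(16 + 5 \cdot 1 E{\left(y{\left(2 \right)} \right)}\right) = \left(-4 + 11\right)^{2} \left(16 + 5 \cdot 1 \cdot 2\right) = 7^{2} \left(16 + 5 \cdot 2\right) = 49 \left(16 + 10\right) = 49 \cdot 26 = 1274$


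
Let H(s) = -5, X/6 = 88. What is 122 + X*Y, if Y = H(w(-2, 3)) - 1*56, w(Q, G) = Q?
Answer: -32086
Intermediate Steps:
X = 528 (X = 6*88 = 528)
Y = -61 (Y = -5 - 1*56 = -5 - 56 = -61)
122 + X*Y = 122 + 528*(-61) = 122 - 32208 = -32086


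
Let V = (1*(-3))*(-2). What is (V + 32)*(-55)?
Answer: -2090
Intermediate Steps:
V = 6 (V = -3*(-2) = 6)
(V + 32)*(-55) = (6 + 32)*(-55) = 38*(-55) = -2090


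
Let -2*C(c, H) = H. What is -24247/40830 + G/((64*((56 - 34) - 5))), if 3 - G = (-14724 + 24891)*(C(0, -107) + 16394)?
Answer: -6827689596221/44423040 ≈ -1.5370e+5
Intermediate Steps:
C(c, H) = -H/2
G = -334443459/2 (G = 3 - (-14724 + 24891)*(-1/2*(-107) + 16394) = 3 - 10167*(107/2 + 16394) = 3 - 10167*32895/2 = 3 - 1*334443465/2 = 3 - 334443465/2 = -334443459/2 ≈ -1.6722e+8)
-24247/40830 + G/((64*((56 - 34) - 5))) = -24247/40830 - 334443459*1/(64*((56 - 34) - 5))/2 = -24247*1/40830 - 334443459*1/(64*(22 - 5))/2 = -24247/40830 - 334443459/(2*(64*17)) = -24247/40830 - 334443459/2/1088 = -24247/40830 - 334443459/2*1/1088 = -24247/40830 - 334443459/2176 = -6827689596221/44423040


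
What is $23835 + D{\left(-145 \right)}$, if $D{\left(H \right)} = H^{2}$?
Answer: $44860$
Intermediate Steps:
$23835 + D{\left(-145 \right)} = 23835 + \left(-145\right)^{2} = 23835 + 21025 = 44860$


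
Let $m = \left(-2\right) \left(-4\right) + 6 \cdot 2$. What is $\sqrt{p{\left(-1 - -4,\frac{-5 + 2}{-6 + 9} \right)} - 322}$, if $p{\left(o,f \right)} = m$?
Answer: $i \sqrt{302} \approx 17.378 i$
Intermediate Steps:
$m = 20$ ($m = 8 + 12 = 20$)
$p{\left(o,f \right)} = 20$
$\sqrt{p{\left(-1 - -4,\frac{-5 + 2}{-6 + 9} \right)} - 322} = \sqrt{20 - 322} = \sqrt{-302} = i \sqrt{302}$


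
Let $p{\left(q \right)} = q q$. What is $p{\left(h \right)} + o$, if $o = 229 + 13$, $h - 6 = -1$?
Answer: $267$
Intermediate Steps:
$h = 5$ ($h = 6 - 1 = 5$)
$o = 242$
$p{\left(q \right)} = q^{2}$
$p{\left(h \right)} + o = 5^{2} + 242 = 25 + 242 = 267$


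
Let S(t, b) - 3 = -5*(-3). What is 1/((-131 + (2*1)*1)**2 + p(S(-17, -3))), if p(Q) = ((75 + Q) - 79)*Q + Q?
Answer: 1/16911 ≈ 5.9133e-5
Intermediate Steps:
S(t, b) = 18 (S(t, b) = 3 - 5*(-3) = 3 + 15 = 18)
p(Q) = Q + Q*(-4 + Q) (p(Q) = (-4 + Q)*Q + Q = Q*(-4 + Q) + Q = Q + Q*(-4 + Q))
1/((-131 + (2*1)*1)**2 + p(S(-17, -3))) = 1/((-131 + (2*1)*1)**2 + 18*(-3 + 18)) = 1/((-131 + 2*1)**2 + 18*15) = 1/((-131 + 2)**2 + 270) = 1/((-129)**2 + 270) = 1/(16641 + 270) = 1/16911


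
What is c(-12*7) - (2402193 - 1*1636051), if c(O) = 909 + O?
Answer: -765317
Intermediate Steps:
c(-12*7) - (2402193 - 1*1636051) = (909 - 12*7) - (2402193 - 1*1636051) = (909 - 84) - (2402193 - 1636051) = 825 - 1*766142 = 825 - 766142 = -765317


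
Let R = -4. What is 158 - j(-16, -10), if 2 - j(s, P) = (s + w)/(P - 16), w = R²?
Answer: 156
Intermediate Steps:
w = 16 (w = (-4)² = 16)
j(s, P) = 2 - (16 + s)/(-16 + P) (j(s, P) = 2 - (s + 16)/(P - 16) = 2 - (16 + s)/(-16 + P))
158 - j(-16, -10) = 158 - (-48 - 1*(-16) + 2*(-10))/(-16 - 10) = 158 - (-48 + 16 - 20)/(-26) = 158 - (-1)*(-52)/26 = 158 - 1*2 = 158 - 2 = 156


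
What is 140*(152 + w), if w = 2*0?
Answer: 21280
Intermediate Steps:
w = 0
140*(152 + w) = 140*(152 + 0) = 140*152 = 21280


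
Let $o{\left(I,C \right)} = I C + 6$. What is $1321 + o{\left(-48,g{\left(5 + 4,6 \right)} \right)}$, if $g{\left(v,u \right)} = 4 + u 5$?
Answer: $-305$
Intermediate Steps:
$g{\left(v,u \right)} = 4 + 5 u$
$o{\left(I,C \right)} = 6 + C I$ ($o{\left(I,C \right)} = C I + 6 = 6 + C I$)
$1321 + o{\left(-48,g{\left(5 + 4,6 \right)} \right)} = 1321 + \left(6 + \left(4 + 5 \cdot 6\right) \left(-48\right)\right) = 1321 + \left(6 + \left(4 + 30\right) \left(-48\right)\right) = 1321 + \left(6 + 34 \left(-48\right)\right) = 1321 + \left(6 - 1632\right) = 1321 - 1626 = -305$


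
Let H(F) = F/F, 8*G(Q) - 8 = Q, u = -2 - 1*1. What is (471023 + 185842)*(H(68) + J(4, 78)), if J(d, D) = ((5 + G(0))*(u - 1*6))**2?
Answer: 1916075205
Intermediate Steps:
u = -3 (u = -2 - 1 = -3)
G(Q) = 1 + Q/8
H(F) = 1
J(d, D) = 2916 (J(d, D) = ((5 + (1 + (1/8)*0))*(-3 - 1*6))**2 = ((5 + (1 + 0))*(-3 - 6))**2 = ((5 + 1)*(-9))**2 = (6*(-9))**2 = (-54)**2 = 2916)
(471023 + 185842)*(H(68) + J(4, 78)) = (471023 + 185842)*(1 + 2916) = 656865*2917 = 1916075205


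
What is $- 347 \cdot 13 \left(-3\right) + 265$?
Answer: $13798$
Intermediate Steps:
$- 347 \cdot 13 \left(-3\right) + 265 = \left(-347\right) \left(-39\right) + 265 = 13533 + 265 = 13798$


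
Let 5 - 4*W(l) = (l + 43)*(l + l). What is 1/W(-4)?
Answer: 4/317 ≈ 0.012618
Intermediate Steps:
W(l) = 5/4 - l*(43 + l)/2 (W(l) = 5/4 - (l + 43)*(l + l)/4 = 5/4 - (43 + l)*2*l/4 = 5/4 - l*(43 + l)/2)
1/W(-4) = 1/(5/4 - 43/2*(-4) - 1/2*(-4)**2) = 1/(5/4 + 86 - 1/2*16) = 1/(5/4 + 86 - 8) = 1/(317/4) = 4/317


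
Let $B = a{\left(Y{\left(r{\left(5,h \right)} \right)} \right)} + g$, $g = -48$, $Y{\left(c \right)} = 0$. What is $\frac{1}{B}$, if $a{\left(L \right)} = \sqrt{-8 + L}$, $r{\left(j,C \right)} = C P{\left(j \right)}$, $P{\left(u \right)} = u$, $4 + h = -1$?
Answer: $- \frac{6}{289} - \frac{i \sqrt{2}}{1156} \approx -0.020761 - 0.0012234 i$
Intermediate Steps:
$h = -5$ ($h = -4 - 1 = -5$)
$r{\left(j,C \right)} = C j$
$B = -48 + 2 i \sqrt{2}$ ($B = \sqrt{-8 + 0} - 48 = \sqrt{-8} - 48 = 2 i \sqrt{2} - 48 = -48 + 2 i \sqrt{2} \approx -48.0 + 2.8284 i$)
$\frac{1}{B} = \frac{1}{-48 + 2 i \sqrt{2}}$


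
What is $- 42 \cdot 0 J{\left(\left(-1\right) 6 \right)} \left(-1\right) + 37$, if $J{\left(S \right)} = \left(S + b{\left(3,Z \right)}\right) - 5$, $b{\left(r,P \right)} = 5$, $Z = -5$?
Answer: $37$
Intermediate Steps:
$J{\left(S \right)} = S$ ($J{\left(S \right)} = \left(S + 5\right) - 5 = \left(5 + S\right) - 5 = S$)
$- 42 \cdot 0 J{\left(\left(-1\right) 6 \right)} \left(-1\right) + 37 = - 42 \cdot 0 \left(\left(-1\right) 6\right) \left(-1\right) + 37 = - 42 \cdot 0 \left(-6\right) \left(-1\right) + 37 = - 42 \cdot 0 \left(-1\right) + 37 = \left(-42\right) 0 + 37 = 0 + 37 = 37$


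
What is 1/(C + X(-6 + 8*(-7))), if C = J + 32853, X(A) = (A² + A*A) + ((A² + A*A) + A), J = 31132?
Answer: 1/79299 ≈ 1.2611e-5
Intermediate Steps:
X(A) = A + 4*A² (X(A) = (A² + A²) + ((A² + A²) + A) = 2*A² + (2*A² + A) = 2*A² + (A + 2*A²) = A + 4*A²)
C = 63985 (C = 31132 + 32853 = 63985)
1/(C + X(-6 + 8*(-7))) = 1/(63985 + (-6 + 8*(-7))*(1 + 4*(-6 + 8*(-7)))) = 1/(63985 + (-6 - 56)*(1 + 4*(-6 - 56))) = 1/(63985 - 62*(1 + 4*(-62))) = 1/(63985 - 62*(1 - 248)) = 1/(63985 - 62*(-247)) = 1/(63985 + 15314) = 1/79299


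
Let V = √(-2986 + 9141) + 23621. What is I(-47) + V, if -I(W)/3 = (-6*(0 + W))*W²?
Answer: -1845193 + √6155 ≈ -1.8451e+6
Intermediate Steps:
I(W) = 18*W³ (I(W) = -3*(-6*(0 + W))*W² = -3*(-6*W)*W² = -(-18)*W³ = 18*W³)
V = 23621 + √6155 (V = √6155 + 23621 = 23621 + √6155 ≈ 23699.)
I(-47) + V = 18*(-47)³ + (23621 + √6155) = 18*(-103823) + (23621 + √6155) = -1868814 + (23621 + √6155) = -1845193 + √6155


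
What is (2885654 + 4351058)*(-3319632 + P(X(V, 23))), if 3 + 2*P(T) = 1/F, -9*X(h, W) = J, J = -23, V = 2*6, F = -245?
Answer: -120116157999104/5 ≈ -2.4023e+13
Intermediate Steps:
V = 12
X(h, W) = 23/9 (X(h, W) = -1/9*(-23) = 23/9)
P(T) = -368/245 (P(T) = -3/2 + (1/2)/(-245) = -3/2 + (1/2)*(-1/245) = -3/2 - 1/490 = -368/245)
(2885654 + 4351058)*(-3319632 + P(X(V, 23))) = (2885654 + 4351058)*(-3319632 - 368/245) = 7236712*(-813310208/245) = -120116157999104/5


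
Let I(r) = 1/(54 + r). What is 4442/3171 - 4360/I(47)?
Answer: -1396377118/3171 ≈ -4.4036e+5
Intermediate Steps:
4442/3171 - 4360/I(47) = 4442/3171 - 4360/(1/(54 + 47)) = 4442*(1/3171) - 4360/(1/101) = 4442/3171 - 4360/1/101 = 4442/3171 - 4360*101 = 4442/3171 - 440360 = -1396377118/3171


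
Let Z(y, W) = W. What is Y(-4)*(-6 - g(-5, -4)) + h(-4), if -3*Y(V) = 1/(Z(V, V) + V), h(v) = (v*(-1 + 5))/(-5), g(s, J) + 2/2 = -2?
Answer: 123/40 ≈ 3.0750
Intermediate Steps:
g(s, J) = -3 (g(s, J) = -1 - 2 = -3)
h(v) = -4*v/5 (h(v) = (v*4)*(-⅕) = (4*v)*(-⅕) = -4*v/5)
Y(V) = -1/(6*V) (Y(V) = -1/(3*(V + V)) = -1/(2*V)/3 = -1/(6*V))
Y(-4)*(-6 - g(-5, -4)) + h(-4) = (-⅙/(-4))*(-6 - 1*(-3)) - ⅘*(-4) = (-⅙*(-¼))*(-6 + 3) + 16/5 = (1/24)*(-3) + 16/5 = -⅛ + 16/5 = 123/40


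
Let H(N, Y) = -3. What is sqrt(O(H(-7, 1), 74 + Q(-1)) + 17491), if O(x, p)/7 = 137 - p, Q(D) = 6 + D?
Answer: sqrt(17897) ≈ 133.78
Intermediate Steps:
O(x, p) = 959 - 7*p (O(x, p) = 7*(137 - p) = 959 - 7*p)
sqrt(O(H(-7, 1), 74 + Q(-1)) + 17491) = sqrt((959 - 7*(74 + (6 - 1))) + 17491) = sqrt((959 - 7*(74 + 5)) + 17491) = sqrt((959 - 7*79) + 17491) = sqrt((959 - 553) + 17491) = sqrt(406 + 17491) = sqrt(17897)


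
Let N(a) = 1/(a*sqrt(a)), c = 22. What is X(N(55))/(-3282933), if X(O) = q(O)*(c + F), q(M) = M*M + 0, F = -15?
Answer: -7/546197977875 ≈ -1.2816e-11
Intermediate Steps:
N(a) = a**(-3/2) (N(a) = 1/(a**(3/2)) = a**(-3/2))
q(M) = M**2 (q(M) = M**2 + 0 = M**2)
X(O) = 7*O**2 (X(O) = O**2*(22 - 15) = O**2*7 = 7*O**2)
X(N(55))/(-3282933) = (7*(55**(-3/2))**2)/(-3282933) = (7*(sqrt(55)/3025)**2)*(-1/3282933) = (7*(1/166375))*(-1/3282933) = (7/166375)*(-1/3282933) = -7/546197977875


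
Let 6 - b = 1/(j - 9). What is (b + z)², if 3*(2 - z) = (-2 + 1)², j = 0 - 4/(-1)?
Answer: 13924/225 ≈ 61.884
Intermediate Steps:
j = 4 (j = 0 - 4*(-1) = 0 + 4 = 4)
z = 5/3 (z = 2 - (-2 + 1)²/3 = 2 - ⅓*(-1)² = 2 - ⅓*1 = 2 - ⅓ = 5/3 ≈ 1.6667)
b = 31/5 (b = 6 - 1/(4 - 9) = 6 - 1/(-5) = 6 - 1*(-⅕) = 6 + ⅕ = 31/5 ≈ 6.2000)
(b + z)² = (31/5 + 5/3)² = (118/15)² = 13924/225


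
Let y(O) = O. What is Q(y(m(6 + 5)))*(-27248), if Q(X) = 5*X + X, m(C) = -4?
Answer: 653952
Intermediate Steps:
Q(X) = 6*X
Q(y(m(6 + 5)))*(-27248) = (6*(-4))*(-27248) = -24*(-27248) = 653952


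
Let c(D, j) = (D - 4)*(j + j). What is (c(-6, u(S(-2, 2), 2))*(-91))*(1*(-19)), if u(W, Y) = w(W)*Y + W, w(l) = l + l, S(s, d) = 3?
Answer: -518700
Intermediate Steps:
w(l) = 2*l
u(W, Y) = W + 2*W*Y (u(W, Y) = (2*W)*Y + W = 2*W*Y + W = W + 2*W*Y)
c(D, j) = 2*j*(-4 + D) (c(D, j) = (-4 + D)*(2*j) = 2*j*(-4 + D))
(c(-6, u(S(-2, 2), 2))*(-91))*(1*(-19)) = ((2*(3*(1 + 2*2))*(-4 - 6))*(-91))*(1*(-19)) = ((2*(3*(1 + 4))*(-10))*(-91))*(-19) = ((2*(3*5)*(-10))*(-91))*(-19) = ((2*15*(-10))*(-91))*(-19) = -300*(-91)*(-19) = 27300*(-19) = -518700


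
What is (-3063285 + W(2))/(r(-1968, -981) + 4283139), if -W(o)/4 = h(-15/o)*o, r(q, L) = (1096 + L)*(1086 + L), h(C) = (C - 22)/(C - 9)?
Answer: -101088877/141742062 ≈ -0.71319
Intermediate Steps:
h(C) = (-22 + C)/(-9 + C)
r(q, L) = (1086 + L)*(1096 + L)
W(o) = -4*o*(-22 - 15/o)/(-9 - 15/o) (W(o) = -4*(-22 - 15/o)/(-9 - 15/o)*o = -4*o*(-22 - 15/o)/(-9 - 15/o))
(-3063285 + W(2))/(r(-1968, -981) + 4283139) = (-3063285 - 4*2*(15 + 22*2)/(15 + 9*2))/((1190256 + (-981)**2 + 2182*(-981)) + 4283139) = (-3063285 - 4*2*(15 + 44)/(15 + 18))/((1190256 + 962361 - 2140542) + 4283139) = (-3063285 - 4*2*59/33)/(12075 + 4283139) = (-3063285 - 4*2*1/33*59)/4295214 = (-3063285 - 472/33)*(1/4295214) = -101088877/33*1/4295214 = -101088877/141742062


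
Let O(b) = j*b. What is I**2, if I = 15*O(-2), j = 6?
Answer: 32400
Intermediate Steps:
O(b) = 6*b
I = -180 (I = 15*(6*(-2)) = 15*(-12) = -180)
I**2 = (-180)**2 = 32400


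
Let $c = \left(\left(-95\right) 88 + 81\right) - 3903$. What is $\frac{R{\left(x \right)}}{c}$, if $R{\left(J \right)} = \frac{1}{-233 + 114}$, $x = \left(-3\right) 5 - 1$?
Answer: $\frac{1}{1449658} \approx 6.8982 \cdot 10^{-7}$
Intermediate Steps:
$x = -16$ ($x = -15 - 1 = -16$)
$c = -12182$ ($c = \left(-8360 + 81\right) - 3903 = -8279 - 3903 = -12182$)
$R{\left(J \right)} = - \frac{1}{119}$ ($R{\left(J \right)} = \frac{1}{-119} = - \frac{1}{119}$)
$\frac{R{\left(x \right)}}{c} = - \frac{1}{119 \left(-12182\right)} = \left(- \frac{1}{119}\right) \left(- \frac{1}{12182}\right) = \frac{1}{1449658}$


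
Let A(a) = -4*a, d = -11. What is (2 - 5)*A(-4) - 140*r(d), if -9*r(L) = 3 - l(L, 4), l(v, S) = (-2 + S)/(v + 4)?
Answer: 28/9 ≈ 3.1111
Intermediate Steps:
l(v, S) = (-2 + S)/(4 + v)
r(L) = -1/3 + 2/(9*(4 + L)) (r(L) = -(3 - (-2 + 4)/(4 + L))/9 = -(3 - 2/(4 + L))/9 = -1/3 + 2/(9*(4 + L)))
(2 - 5)*A(-4) - 140*r(d) = (2 - 5)*(-4*(-4)) - 140*(-10 - 3*(-11))/(9*(4 - 11)) = -3*16 - 140*(-10 + 33)/(9*(-7)) = -48 - 140*(-1)*23/(9*7) = -48 - 140*(-23/63) = -48 + 460/9 = 28/9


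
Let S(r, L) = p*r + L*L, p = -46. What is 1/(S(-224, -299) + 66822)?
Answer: 1/166527 ≈ 6.0050e-6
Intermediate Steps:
S(r, L) = L² - 46*r (S(r, L) = -46*r + L*L = -46*r + L² = L² - 46*r)
1/(S(-224, -299) + 66822) = 1/(((-299)² - 46*(-224)) + 66822) = 1/((89401 + 10304) + 66822) = 1/(99705 + 66822) = 1/166527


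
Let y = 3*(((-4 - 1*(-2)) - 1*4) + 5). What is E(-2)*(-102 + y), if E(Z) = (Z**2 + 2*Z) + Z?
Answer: 210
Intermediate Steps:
E(Z) = Z**2 + 3*Z
y = -3 (y = 3*(((-4 + 2) - 4) + 5) = 3*((-2 - 4) + 5) = 3*(-6 + 5) = 3*(-1) = -3)
E(-2)*(-102 + y) = (-2*(3 - 2))*(-102 - 3) = -2*1*(-105) = -2*(-105) = 210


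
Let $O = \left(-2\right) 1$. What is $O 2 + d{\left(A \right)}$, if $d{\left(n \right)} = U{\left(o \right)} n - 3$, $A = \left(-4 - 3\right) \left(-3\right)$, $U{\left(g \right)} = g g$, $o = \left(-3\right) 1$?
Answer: $182$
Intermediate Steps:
$O = -2$
$o = -3$
$U{\left(g \right)} = g^{2}$
$A = 21$ ($A = \left(-7\right) \left(-3\right) = 21$)
$d{\left(n \right)} = -3 + 9 n$ ($d{\left(n \right)} = \left(-3\right)^{2} n - 3 = 9 n - 3 = -3 + 9 n$)
$O 2 + d{\left(A \right)} = \left(-2\right) 2 + \left(-3 + 9 \cdot 21\right) = -4 + \left(-3 + 189\right) = -4 + 186 = 182$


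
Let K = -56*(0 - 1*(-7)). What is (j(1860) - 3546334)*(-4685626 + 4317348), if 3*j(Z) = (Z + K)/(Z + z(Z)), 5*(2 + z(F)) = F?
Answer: 4368692801773888/3345 ≈ 1.3060e+12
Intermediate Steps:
z(F) = -2 + F/5
K = -392 (K = -56*(0 + 7) = -56*7 = -392)
j(Z) = (-392 + Z)/(3*(-2 + 6*Z/5)) (j(Z) = ((Z - 392)/(Z + (-2 + Z/5)))/3 = ((-392 + Z)/(-2 + 6*Z/5))/3 = (-392 + Z)/(3*(-2 + 6*Z/5)))
(j(1860) - 3546334)*(-4685626 + 4317348) = (5*(-392 + 1860)/(6*(-5 + 3*1860)) - 3546334)*(-4685626 + 4317348) = ((⅚)*1468/(-5 + 5580) - 3546334)*(-368278) = ((⅚)*1468/5575 - 3546334)*(-368278) = ((⅚)*(1/5575)*1468 - 3546334)*(-368278) = (734/3345 - 3546334)*(-368278) = -11862486496/3345*(-368278) = 4368692801773888/3345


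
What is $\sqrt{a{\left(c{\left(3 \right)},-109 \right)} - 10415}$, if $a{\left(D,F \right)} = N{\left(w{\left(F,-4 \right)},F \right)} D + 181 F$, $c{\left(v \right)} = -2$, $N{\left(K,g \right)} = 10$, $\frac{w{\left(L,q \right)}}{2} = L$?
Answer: $2 i \sqrt{7541} \approx 173.68 i$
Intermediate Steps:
$w{\left(L,q \right)} = 2 L$
$a{\left(D,F \right)} = 10 D + 181 F$
$\sqrt{a{\left(c{\left(3 \right)},-109 \right)} - 10415} = \sqrt{\left(10 \left(-2\right) + 181 \left(-109\right)\right) - 10415} = \sqrt{\left(-20 - 19729\right) - 10415} = \sqrt{-19749 - 10415} = \sqrt{-30164} = 2 i \sqrt{7541}$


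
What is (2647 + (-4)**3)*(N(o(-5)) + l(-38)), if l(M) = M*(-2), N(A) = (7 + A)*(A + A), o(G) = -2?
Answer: 144648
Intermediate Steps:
N(A) = 2*A*(7 + A) (N(A) = (7 + A)*(2*A) = 2*A*(7 + A))
l(M) = -2*M
(2647 + (-4)**3)*(N(o(-5)) + l(-38)) = (2647 + (-4)**3)*(2*(-2)*(7 - 2) - 2*(-38)) = (2647 - 64)*(2*(-2)*5 + 76) = 2583*(-20 + 76) = 2583*56 = 144648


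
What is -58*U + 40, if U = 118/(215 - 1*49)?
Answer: -102/83 ≈ -1.2289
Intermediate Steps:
U = 59/83 (U = 118/(215 - 49) = 118/166 = 118*(1/166) = 59/83 ≈ 0.71084)
-58*U + 40 = -58*59/83 + 40 = -3422/83 + 40 = -102/83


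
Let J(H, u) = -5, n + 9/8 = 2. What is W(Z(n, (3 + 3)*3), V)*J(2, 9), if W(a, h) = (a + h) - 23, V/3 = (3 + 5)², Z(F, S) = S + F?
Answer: -7515/8 ≈ -939.38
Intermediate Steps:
n = 7/8 (n = -9/8 + 2 = 7/8 ≈ 0.87500)
Z(F, S) = F + S
V = 192 (V = 3*(3 + 5)² = 3*8² = 3*64 = 192)
W(a, h) = -23 + a + h
W(Z(n, (3 + 3)*3), V)*J(2, 9) = (-23 + (7/8 + (3 + 3)*3) + 192)*(-5) = (-23 + (7/8 + 6*3) + 192)*(-5) = (-23 + (7/8 + 18) + 192)*(-5) = (-23 + 151/8 + 192)*(-5) = (1503/8)*(-5) = -7515/8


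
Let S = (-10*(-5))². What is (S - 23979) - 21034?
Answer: -42513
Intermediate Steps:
S = 2500 (S = 50² = 2500)
(S - 23979) - 21034 = (2500 - 23979) - 21034 = -21479 - 21034 = -42513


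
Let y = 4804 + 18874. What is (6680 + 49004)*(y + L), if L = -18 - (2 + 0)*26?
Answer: 1314587872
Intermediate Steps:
y = 23678
L = -70 (L = -18 - 1*2*26 = -18 - 2*26 = -18 - 52 = -70)
(6680 + 49004)*(y + L) = (6680 + 49004)*(23678 - 70) = 55684*23608 = 1314587872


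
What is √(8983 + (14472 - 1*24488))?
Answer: I*√1033 ≈ 32.14*I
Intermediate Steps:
√(8983 + (14472 - 1*24488)) = √(8983 + (14472 - 24488)) = √(8983 - 10016) = √(-1033) = I*√1033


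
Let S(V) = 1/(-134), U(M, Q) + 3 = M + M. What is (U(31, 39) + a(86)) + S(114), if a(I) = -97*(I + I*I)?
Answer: -97243131/134 ≈ -7.2570e+5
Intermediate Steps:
U(M, Q) = -3 + 2*M (U(M, Q) = -3 + (M + M) = -3 + 2*M)
S(V) = -1/134
a(I) = -97*I - 97*I² (a(I) = -97*(I + I²) = -97*I - 97*I²)
(U(31, 39) + a(86)) + S(114) = ((-3 + 2*31) - 97*86*(1 + 86)) - 1/134 = ((-3 + 62) - 97*86*87) - 1/134 = (59 - 725754) - 1/134 = -725695 - 1/134 = -97243131/134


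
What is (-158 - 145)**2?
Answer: 91809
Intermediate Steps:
(-158 - 145)**2 = (-303)**2 = 91809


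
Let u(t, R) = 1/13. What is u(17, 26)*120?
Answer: 120/13 ≈ 9.2308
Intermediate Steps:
u(t, R) = 1/13
u(17, 26)*120 = (1/13)*120 = 120/13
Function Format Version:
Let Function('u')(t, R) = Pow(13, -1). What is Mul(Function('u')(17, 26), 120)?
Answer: Rational(120, 13) ≈ 9.2308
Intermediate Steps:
Function('u')(t, R) = Rational(1, 13)
Mul(Function('u')(17, 26), 120) = Mul(Rational(1, 13), 120) = Rational(120, 13)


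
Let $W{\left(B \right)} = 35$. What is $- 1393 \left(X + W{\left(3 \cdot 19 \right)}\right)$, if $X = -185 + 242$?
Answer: $-128156$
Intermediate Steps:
$X = 57$
$- 1393 \left(X + W{\left(3 \cdot 19 \right)}\right) = - 1393 \left(57 + 35\right) = \left(-1393\right) 92 = -128156$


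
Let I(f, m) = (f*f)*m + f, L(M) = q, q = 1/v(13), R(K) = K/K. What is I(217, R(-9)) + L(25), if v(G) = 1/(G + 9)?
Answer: 47328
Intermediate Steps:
v(G) = 1/(9 + G)
R(K) = 1
q = 22 (q = 1/(1/(9 + 13)) = 1/(1/22) = 22)
L(M) = 22
I(f, m) = f + m*f² (I(f, m) = f²*m + f = m*f² + f = f + m*f²)
I(217, R(-9)) + L(25) = 217*(1 + 217*1) + 22 = 217*(1 + 217) + 22 = 217*218 + 22 = 47306 + 22 = 47328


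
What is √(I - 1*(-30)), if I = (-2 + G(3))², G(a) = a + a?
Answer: √46 ≈ 6.7823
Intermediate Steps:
G(a) = 2*a
I = 16 (I = (-2 + 2*3)² = (-2 + 6)² = 4² = 16)
√(I - 1*(-30)) = √(16 - 1*(-30)) = √(16 + 30) = √46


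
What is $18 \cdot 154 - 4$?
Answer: $2768$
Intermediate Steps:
$18 \cdot 154 - 4 = 2772 + \left(-5 + 1\right) = 2772 - 4 = 2768$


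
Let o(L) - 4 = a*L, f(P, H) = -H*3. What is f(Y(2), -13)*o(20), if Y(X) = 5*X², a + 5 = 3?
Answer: -1404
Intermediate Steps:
a = -2 (a = -5 + 3 = -2)
f(P, H) = -3*H
o(L) = 4 - 2*L
f(Y(2), -13)*o(20) = (-3*(-13))*(4 - 2*20) = 39*(4 - 40) = 39*(-36) = -1404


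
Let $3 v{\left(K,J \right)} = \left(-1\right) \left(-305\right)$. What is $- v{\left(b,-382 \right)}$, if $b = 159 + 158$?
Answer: $- \frac{305}{3} \approx -101.67$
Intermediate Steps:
$b = 317$
$v{\left(K,J \right)} = \frac{305}{3}$ ($v{\left(K,J \right)} = \frac{\left(-1\right) \left(-305\right)}{3} = \frac{1}{3} \cdot 305 = \frac{305}{3}$)
$- v{\left(b,-382 \right)} = \left(-1\right) \frac{305}{3} = - \frac{305}{3}$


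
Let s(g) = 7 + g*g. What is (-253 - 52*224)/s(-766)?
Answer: -11901/586763 ≈ -0.020282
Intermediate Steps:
s(g) = 7 + g**2
(-253 - 52*224)/s(-766) = (-253 - 52*224)/(7 + (-766)**2) = (-253 - 11648)/(7 + 586756) = -11901/586763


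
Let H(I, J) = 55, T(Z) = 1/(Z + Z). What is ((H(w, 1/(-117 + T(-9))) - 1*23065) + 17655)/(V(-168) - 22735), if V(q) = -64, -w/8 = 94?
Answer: 765/3257 ≈ 0.23488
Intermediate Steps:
w = -752 (w = -8*94 = -752)
T(Z) = 1/(2*Z)
((H(w, 1/(-117 + T(-9))) - 1*23065) + 17655)/(V(-168) - 22735) = ((55 - 1*23065) + 17655)/(-64 - 22735) = ((55 - 23065) + 17655)/(-22799) = (-23010 + 17655)*(-1/22799) = -5355*(-1/22799) = 765/3257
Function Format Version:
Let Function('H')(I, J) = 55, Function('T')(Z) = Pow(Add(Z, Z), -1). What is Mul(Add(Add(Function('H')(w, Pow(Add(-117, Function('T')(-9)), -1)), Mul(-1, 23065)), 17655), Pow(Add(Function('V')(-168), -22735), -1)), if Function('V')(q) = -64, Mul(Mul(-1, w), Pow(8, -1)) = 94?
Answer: Rational(765, 3257) ≈ 0.23488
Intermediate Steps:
w = -752 (w = Mul(-8, 94) = -752)
Function('T')(Z) = Mul(Rational(1, 2), Pow(Z, -1)) (Function('T')(Z) = Pow(Mul(2, Z), -1) = Mul(Rational(1, 2), Pow(Z, -1)))
Mul(Add(Add(Function('H')(w, Pow(Add(-117, Function('T')(-9)), -1)), Mul(-1, 23065)), 17655), Pow(Add(Function('V')(-168), -22735), -1)) = Mul(Add(Add(55, Mul(-1, 23065)), 17655), Pow(Add(-64, -22735), -1)) = Mul(Add(Add(55, -23065), 17655), Pow(-22799, -1)) = Mul(Add(-23010, 17655), Rational(-1, 22799)) = Mul(-5355, Rational(-1, 22799)) = Rational(765, 3257)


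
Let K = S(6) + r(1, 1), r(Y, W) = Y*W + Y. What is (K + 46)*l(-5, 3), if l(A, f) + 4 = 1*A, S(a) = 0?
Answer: -432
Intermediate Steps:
l(A, f) = -4 + A (l(A, f) = -4 + 1*A = -4 + A)
r(Y, W) = Y + W*Y (r(Y, W) = W*Y + Y = Y + W*Y)
K = 2 (K = 0 + 1*(1 + 1) = 0 + 1*2 = 0 + 2 = 2)
(K + 46)*l(-5, 3) = (2 + 46)*(-4 - 5) = 48*(-9) = -432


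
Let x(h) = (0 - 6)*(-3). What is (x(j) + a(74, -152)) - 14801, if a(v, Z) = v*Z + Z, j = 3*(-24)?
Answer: -26183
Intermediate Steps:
j = -72
a(v, Z) = Z + Z*v (a(v, Z) = Z*v + Z = Z + Z*v)
x(h) = 18 (x(h) = -6*(-3) = 18)
(x(j) + a(74, -152)) - 14801 = (18 - 152*(1 + 74)) - 14801 = (18 - 152*75) - 14801 = (18 - 11400) - 14801 = -11382 - 14801 = -26183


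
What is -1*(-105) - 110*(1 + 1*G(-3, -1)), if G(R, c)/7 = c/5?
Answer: 149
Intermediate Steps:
G(R, c) = 7*c/5 (G(R, c) = 7*(c/5) = 7*c/5)
-1*(-105) - 110*(1 + 1*G(-3, -1)) = -1*(-105) - 110*(1 + 1*((7/5)*(-1))) = 105 - 110*(1 + 1*(-7/5)) = 105 - 110*(1 - 7/5) = 105 - 110*(-2/5) = 105 + 44 = 149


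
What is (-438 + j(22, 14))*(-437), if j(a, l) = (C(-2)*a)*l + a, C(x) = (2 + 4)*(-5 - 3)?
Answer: 6642400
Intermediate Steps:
C(x) = -48 (C(x) = 6*(-8) = -48)
j(a, l) = a - 48*a*l (j(a, l) = (-48*a)*l + a = -48*a*l + a = a - 48*a*l)
(-438 + j(22, 14))*(-437) = (-438 + 22*(1 - 48*14))*(-437) = (-438 + 22*(1 - 672))*(-437) = (-438 + 22*(-671))*(-437) = (-438 - 14762)*(-437) = -15200*(-437) = 6642400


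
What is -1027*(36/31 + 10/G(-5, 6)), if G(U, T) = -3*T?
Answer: -173563/279 ≈ -622.09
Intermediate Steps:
-1027*(36/31 + 10/G(-5, 6)) = -1027*(36/31 + 10/((-3*6))) = -1027*(36*(1/31) + 10/(-18)) = -1027*(36/31 + 10*(-1/18)) = -1027*(36/31 - 5/9) = -1027*169/279 = -173563/279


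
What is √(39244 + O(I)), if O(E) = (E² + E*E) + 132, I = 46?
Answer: 2*√10902 ≈ 208.83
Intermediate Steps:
O(E) = 132 + 2*E² (O(E) = (E² + E²) + 132 = 2*E² + 132 = 132 + 2*E²)
√(39244 + O(I)) = √(39244 + (132 + 2*46²)) = √(39244 + (132 + 2*2116)) = √(39244 + (132 + 4232)) = √(39244 + 4364) = √43608 = 2*√10902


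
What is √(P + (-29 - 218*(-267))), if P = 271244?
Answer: √329421 ≈ 573.95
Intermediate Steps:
√(P + (-29 - 218*(-267))) = √(271244 + (-29 - 218*(-267))) = √(271244 + (-29 + 58206)) = √(271244 + 58177) = √329421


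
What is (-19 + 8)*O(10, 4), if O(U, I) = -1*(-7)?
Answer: -77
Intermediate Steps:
O(U, I) = 7
(-19 + 8)*O(10, 4) = (-19 + 8)*7 = -11*7 = -77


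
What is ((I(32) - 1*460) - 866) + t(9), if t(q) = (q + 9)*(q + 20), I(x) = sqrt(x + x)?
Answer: -796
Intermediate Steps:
I(x) = sqrt(2)*sqrt(x) (I(x) = sqrt(2*x) = sqrt(2)*sqrt(x))
t(q) = (9 + q)*(20 + q)
((I(32) - 1*460) - 866) + t(9) = ((sqrt(2)*sqrt(32) - 1*460) - 866) + (180 + 9**2 + 29*9) = ((sqrt(2)*(4*sqrt(2)) - 460) - 866) + (180 + 81 + 261) = ((8 - 460) - 866) + 522 = (-452 - 866) + 522 = -1318 + 522 = -796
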